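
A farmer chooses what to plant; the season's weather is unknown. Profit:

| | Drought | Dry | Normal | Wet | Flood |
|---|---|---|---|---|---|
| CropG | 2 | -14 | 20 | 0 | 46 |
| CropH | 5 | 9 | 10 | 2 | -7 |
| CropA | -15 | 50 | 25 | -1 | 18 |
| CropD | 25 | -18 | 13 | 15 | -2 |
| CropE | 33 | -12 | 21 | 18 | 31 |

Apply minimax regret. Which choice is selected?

CropA

Column bests: Drought=33, Dry=50, Normal=25, Wet=18, Flood=46.
CropG regrets: 31, 64, 5, 18, 0 → max 64
CropH regrets: 28, 41, 15, 16, 53 → max 53
CropA regrets: 48, 0, 0, 19, 28 → max 48
CropD regrets: 8, 68, 12, 3, 48 → max 68
CropE regrets: 0, 62, 4, 0, 15 → max 62
Smallest max regret = 48 → CropA.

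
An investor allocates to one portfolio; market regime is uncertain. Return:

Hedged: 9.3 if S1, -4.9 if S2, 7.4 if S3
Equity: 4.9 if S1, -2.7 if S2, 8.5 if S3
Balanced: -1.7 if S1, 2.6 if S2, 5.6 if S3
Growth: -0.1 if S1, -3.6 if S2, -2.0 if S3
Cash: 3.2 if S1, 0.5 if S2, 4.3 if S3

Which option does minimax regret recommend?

Equity

Column bests: S1=9.3, S2=2.6, S3=8.5.
Hedged regrets: 0.0, 7.5, 1.1 → max 7.5
Equity regrets: 4.4, 5.3, 0.0 → max 5.3
Balanced regrets: 11.0, 0.0, 2.9 → max 11.0
Growth regrets: 9.4, 6.2, 10.5 → max 10.5
Cash regrets: 6.1, 2.1, 4.2 → max 6.1
Smallest max regret = 5.3 → Equity.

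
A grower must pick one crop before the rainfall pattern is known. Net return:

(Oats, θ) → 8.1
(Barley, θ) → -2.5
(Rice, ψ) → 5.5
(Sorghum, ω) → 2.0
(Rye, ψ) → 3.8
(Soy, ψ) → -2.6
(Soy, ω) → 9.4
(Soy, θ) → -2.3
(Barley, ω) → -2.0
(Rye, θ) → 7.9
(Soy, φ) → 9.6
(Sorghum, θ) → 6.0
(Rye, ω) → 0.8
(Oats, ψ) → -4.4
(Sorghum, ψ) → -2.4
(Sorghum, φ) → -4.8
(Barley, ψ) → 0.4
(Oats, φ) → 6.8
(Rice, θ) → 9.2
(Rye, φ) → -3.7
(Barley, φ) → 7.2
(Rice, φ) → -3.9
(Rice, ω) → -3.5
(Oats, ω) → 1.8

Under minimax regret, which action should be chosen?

Column bests: θ=9.2, φ=9.6, ψ=5.5, ω=9.4.
Barley regrets: 11.7, 2.4, 5.1, 11.4 → max 11.7
Oats regrets: 1.1, 2.8, 9.9, 7.6 → max 9.9
Rice regrets: 0.0, 13.5, 0.0, 12.9 → max 13.5
Rye regrets: 1.3, 13.3, 1.7, 8.6 → max 13.3
Sorghum regrets: 3.2, 14.4, 7.9, 7.4 → max 14.4
Soy regrets: 11.5, 0.0, 8.1, 0.0 → max 11.5
Smallest max regret = 9.9 → Oats.

Oats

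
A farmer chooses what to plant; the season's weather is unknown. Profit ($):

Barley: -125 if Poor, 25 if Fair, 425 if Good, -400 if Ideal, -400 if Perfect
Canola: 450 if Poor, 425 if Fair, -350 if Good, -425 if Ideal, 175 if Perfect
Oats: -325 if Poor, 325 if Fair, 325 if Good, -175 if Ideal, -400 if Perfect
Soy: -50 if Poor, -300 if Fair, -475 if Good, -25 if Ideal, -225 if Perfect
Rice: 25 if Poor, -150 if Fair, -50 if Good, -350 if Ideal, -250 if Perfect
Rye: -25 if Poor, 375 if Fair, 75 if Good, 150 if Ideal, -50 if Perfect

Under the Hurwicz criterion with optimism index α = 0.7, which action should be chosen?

Barley: 0.7·425 + 0.3·(-400) = 177.5
Canola: 0.7·450 + 0.3·(-425) = 187.5
Oats: 0.7·325 + 0.3·(-400) = 107.5
Soy: 0.7·(-25) + 0.3·(-475) = -160
Rice: 0.7·25 + 0.3·(-350) = -87.5
Rye: 0.7·375 + 0.3·(-50) = 247.5
Highest Hurwicz score = 247.5 → Rye.

Rye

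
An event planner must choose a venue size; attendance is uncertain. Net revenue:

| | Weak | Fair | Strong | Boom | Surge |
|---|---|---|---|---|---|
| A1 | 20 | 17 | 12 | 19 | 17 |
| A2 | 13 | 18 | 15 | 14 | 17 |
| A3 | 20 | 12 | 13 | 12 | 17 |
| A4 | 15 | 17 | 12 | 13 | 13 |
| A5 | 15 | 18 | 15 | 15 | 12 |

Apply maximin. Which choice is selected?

Row minima: A1=12, A2=13, A3=12, A4=12, A5=12
Best worst-case = 13 → A2.

A2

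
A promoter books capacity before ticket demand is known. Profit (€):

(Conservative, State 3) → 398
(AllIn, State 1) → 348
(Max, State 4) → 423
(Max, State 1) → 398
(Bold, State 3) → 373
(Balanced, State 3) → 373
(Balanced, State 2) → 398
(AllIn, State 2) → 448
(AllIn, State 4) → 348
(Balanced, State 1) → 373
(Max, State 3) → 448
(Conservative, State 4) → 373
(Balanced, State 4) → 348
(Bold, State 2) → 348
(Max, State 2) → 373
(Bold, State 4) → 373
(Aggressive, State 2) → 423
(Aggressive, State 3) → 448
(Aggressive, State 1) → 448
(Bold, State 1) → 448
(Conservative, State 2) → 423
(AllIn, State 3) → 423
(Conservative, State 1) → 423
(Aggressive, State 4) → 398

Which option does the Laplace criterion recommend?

Aggressive

Row averages: Conservative=404.25, Balanced=373, Aggressive=429.25, Bold=385.5, AllIn=391.75, Max=410.5
Highest average = 429.25 → Aggressive.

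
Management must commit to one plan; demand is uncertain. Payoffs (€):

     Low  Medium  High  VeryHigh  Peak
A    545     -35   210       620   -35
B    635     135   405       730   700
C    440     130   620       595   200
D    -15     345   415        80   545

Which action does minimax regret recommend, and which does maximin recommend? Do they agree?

minimax regret → B; maximin → B (agree)

Column bests: Low=635, Medium=345, High=620, VeryHigh=730, Peak=700.
A regrets: 90, 380, 410, 110, 735 → max 735
B regrets: 0, 210, 215, 0, 0 → max 215
C regrets: 195, 215, 0, 135, 500 → max 500
D regrets: 650, 0, 205, 650, 155 → max 650
Smallest max regret = 215 → B.
Row minima: A=-35, B=135, C=130, D=-15
Best worst-case = 135 → B.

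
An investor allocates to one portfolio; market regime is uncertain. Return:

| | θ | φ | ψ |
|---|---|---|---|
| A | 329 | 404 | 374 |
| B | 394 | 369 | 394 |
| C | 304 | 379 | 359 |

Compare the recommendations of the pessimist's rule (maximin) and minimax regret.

Row minima: A=329, B=369, C=304
Best worst-case = 369 → B.
Column bests: θ=394, φ=404, ψ=394.
A regrets: 65, 0, 20 → max 65
B regrets: 0, 35, 0 → max 35
C regrets: 90, 25, 35 → max 90
Smallest max regret = 35 → B.

maximin → B; minimax regret → B (agree)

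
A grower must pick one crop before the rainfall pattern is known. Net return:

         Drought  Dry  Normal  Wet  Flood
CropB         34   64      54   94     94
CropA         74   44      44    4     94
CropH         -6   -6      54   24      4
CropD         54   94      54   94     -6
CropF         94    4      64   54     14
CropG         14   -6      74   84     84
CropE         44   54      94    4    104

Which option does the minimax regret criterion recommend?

Column bests: Drought=94, Dry=94, Normal=94, Wet=94, Flood=104.
CropB regrets: 60, 30, 40, 0, 10 → max 60
CropA regrets: 20, 50, 50, 90, 10 → max 90
CropH regrets: 100, 100, 40, 70, 100 → max 100
CropD regrets: 40, 0, 40, 0, 110 → max 110
CropF regrets: 0, 90, 30, 40, 90 → max 90
CropG regrets: 80, 100, 20, 10, 20 → max 100
CropE regrets: 50, 40, 0, 90, 0 → max 90
Smallest max regret = 60 → CropB.

CropB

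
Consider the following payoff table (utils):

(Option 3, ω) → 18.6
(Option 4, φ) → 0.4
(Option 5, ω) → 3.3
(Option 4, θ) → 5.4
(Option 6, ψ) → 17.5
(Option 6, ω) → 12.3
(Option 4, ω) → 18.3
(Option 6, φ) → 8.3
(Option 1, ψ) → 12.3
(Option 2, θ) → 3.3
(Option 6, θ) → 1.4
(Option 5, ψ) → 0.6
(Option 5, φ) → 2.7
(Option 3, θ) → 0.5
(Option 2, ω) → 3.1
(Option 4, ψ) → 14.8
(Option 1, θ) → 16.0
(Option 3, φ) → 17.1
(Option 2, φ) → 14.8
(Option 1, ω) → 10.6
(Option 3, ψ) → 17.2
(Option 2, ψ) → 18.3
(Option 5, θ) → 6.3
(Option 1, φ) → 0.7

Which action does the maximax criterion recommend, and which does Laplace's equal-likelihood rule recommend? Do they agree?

maximax → Option 3; laplace → Option 3 (agree)

Row maxima: Option 1=16.0, Option 2=18.3, Option 3=18.6, Option 4=18.3, Option 5=6.3, Option 6=17.5
Best best-case = 18.6 → Option 3.
Row averages: Option 1=9.9, Option 2=9.875, Option 3=13.35, Option 4=9.725, Option 5=3.225, Option 6=9.875
Highest average = 13.35 → Option 3.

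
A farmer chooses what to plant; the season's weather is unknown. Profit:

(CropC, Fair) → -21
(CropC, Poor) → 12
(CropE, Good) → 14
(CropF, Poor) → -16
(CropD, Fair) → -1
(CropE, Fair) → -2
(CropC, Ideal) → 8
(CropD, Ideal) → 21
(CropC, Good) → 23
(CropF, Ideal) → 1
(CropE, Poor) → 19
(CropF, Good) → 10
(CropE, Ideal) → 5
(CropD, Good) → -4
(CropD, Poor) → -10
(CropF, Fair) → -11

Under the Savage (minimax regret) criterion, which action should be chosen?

CropE

Column bests: Poor=19, Fair=-1, Good=23, Ideal=21.
CropD regrets: 29, 0, 27, 0 → max 29
CropF regrets: 35, 10, 13, 20 → max 35
CropE regrets: 0, 1, 9, 16 → max 16
CropC regrets: 7, 20, 0, 13 → max 20
Smallest max regret = 16 → CropE.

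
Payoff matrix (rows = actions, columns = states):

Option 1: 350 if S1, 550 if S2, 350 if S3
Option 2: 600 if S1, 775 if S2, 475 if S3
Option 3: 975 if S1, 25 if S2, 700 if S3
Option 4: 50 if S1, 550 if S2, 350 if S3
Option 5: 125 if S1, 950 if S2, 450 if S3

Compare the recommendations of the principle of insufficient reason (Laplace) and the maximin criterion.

laplace → Option 2; maximin → Option 2 (agree)

Row averages: Option 1=1250/3, Option 2=1850/3, Option 3=1700/3, Option 4=950/3, Option 5=1525/3
Highest average = 1850/3 → Option 2.
Row minima: Option 1=350, Option 2=475, Option 3=25, Option 4=50, Option 5=125
Best worst-case = 475 → Option 2.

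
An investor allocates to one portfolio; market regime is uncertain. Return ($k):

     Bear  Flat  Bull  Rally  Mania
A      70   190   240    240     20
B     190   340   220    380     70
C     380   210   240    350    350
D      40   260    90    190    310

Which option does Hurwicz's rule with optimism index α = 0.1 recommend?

C

A: 0.1·240 + 0.9·20 = 42
B: 0.1·380 + 0.9·70 = 101
C: 0.1·380 + 0.9·210 = 227
D: 0.1·310 + 0.9·40 = 67
Highest Hurwicz score = 227 → C.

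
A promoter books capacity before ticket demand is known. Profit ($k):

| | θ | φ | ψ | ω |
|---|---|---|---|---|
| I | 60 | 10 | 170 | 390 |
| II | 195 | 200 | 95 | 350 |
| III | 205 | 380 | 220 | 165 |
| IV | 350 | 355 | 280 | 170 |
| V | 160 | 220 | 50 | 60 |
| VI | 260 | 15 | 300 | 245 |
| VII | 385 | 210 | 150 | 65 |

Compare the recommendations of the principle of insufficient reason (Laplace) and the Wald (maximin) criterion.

laplace → IV; maximin → IV (agree)

Row averages: I=157.5, II=210, III=242.5, IV=288.75, V=122.5, VI=205, VII=202.5
Highest average = 288.75 → IV.
Row minima: I=10, II=95, III=165, IV=170, V=50, VI=15, VII=65
Best worst-case = 170 → IV.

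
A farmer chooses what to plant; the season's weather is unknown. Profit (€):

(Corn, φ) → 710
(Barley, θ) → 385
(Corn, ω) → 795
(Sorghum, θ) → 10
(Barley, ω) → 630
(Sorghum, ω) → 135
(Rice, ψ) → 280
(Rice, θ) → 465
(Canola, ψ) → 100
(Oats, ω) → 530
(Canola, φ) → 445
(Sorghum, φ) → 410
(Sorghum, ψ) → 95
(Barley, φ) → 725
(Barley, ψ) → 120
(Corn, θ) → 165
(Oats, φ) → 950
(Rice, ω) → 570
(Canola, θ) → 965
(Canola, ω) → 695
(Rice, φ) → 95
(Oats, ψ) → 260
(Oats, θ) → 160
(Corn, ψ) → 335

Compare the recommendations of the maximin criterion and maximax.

Row minima: Sorghum=10, Barley=120, Canola=100, Rice=95, Oats=160, Corn=165
Best worst-case = 165 → Corn.
Row maxima: Sorghum=410, Barley=725, Canola=965, Rice=570, Oats=950, Corn=795
Best best-case = 965 → Canola.

maximin → Corn; maximax → Canola (disagree)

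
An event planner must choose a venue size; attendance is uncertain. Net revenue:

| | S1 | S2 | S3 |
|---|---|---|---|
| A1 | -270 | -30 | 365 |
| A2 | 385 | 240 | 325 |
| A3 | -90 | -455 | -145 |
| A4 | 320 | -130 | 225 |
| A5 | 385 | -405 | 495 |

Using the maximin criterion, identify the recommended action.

Row minima: A1=-270, A2=240, A3=-455, A4=-130, A5=-405
Best worst-case = 240 → A2.

A2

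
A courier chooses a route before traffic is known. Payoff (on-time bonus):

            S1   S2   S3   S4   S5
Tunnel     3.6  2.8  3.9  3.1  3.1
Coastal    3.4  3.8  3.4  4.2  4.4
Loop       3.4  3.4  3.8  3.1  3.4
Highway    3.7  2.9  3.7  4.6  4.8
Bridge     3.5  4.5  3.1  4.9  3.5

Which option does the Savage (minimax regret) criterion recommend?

Column bests: S1=3.7, S2=4.5, S3=3.9, S4=4.9, S5=4.8.
Tunnel regrets: 0.1, 1.7, 0.0, 1.8, 1.7 → max 1.8
Coastal regrets: 0.3, 0.7, 0.5, 0.7, 0.4 → max 0.7
Loop regrets: 0.3, 1.1, 0.1, 1.8, 1.4 → max 1.8
Highway regrets: 0.0, 1.6, 0.2, 0.3, 0.0 → max 1.6
Bridge regrets: 0.2, 0.0, 0.8, 0.0, 1.3 → max 1.3
Smallest max regret = 0.7 → Coastal.

Coastal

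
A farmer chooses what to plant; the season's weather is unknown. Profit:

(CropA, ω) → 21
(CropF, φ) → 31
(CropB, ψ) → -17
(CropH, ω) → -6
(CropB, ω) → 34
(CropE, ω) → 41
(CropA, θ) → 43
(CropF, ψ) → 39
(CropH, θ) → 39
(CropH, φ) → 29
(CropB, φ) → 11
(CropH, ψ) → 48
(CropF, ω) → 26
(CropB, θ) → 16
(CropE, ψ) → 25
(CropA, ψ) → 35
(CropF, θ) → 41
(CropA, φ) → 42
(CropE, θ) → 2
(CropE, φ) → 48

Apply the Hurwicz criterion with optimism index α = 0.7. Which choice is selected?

CropF

CropE: 0.7·48 + 0.3·2 = 34.2
CropH: 0.7·48 + 0.3·(-6) = 31.8
CropB: 0.7·34 + 0.3·(-17) = 18.7
CropA: 0.7·43 + 0.3·21 = 36.4
CropF: 0.7·41 + 0.3·26 = 36.5
Highest Hurwicz score = 36.5 → CropF.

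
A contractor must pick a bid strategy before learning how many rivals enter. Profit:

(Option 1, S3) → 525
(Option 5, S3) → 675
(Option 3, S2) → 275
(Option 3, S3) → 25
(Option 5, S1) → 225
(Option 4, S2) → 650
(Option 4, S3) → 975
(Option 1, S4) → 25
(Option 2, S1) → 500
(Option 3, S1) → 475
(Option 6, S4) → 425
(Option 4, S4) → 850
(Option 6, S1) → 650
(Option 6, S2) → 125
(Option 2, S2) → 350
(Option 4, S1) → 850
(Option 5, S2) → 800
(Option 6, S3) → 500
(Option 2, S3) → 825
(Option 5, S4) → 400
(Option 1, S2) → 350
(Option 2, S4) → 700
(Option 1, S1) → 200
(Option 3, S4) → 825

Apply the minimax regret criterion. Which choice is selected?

Option 4

Column bests: S1=850, S2=800, S3=975, S4=850.
Option 1 regrets: 650, 450, 450, 825 → max 825
Option 2 regrets: 350, 450, 150, 150 → max 450
Option 3 regrets: 375, 525, 950, 25 → max 950
Option 4 regrets: 0, 150, 0, 0 → max 150
Option 5 regrets: 625, 0, 300, 450 → max 625
Option 6 regrets: 200, 675, 475, 425 → max 675
Smallest max regret = 150 → Option 4.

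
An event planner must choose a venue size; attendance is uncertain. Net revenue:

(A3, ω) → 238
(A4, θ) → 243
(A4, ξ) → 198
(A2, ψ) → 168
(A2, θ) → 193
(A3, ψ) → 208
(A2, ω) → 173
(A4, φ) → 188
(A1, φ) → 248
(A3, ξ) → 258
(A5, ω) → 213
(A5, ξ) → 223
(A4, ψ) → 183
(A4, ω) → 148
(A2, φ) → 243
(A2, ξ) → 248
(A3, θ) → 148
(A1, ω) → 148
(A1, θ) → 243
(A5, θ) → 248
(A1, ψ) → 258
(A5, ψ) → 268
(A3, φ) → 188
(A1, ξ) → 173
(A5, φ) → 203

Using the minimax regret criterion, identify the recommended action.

A5

Column bests: θ=248, φ=248, ψ=268, ω=238, ξ=258.
A1 regrets: 5, 0, 10, 90, 85 → max 90
A2 regrets: 55, 5, 100, 65, 10 → max 100
A3 regrets: 100, 60, 60, 0, 0 → max 100
A4 regrets: 5, 60, 85, 90, 60 → max 90
A5 regrets: 0, 45, 0, 25, 35 → max 45
Smallest max regret = 45 → A5.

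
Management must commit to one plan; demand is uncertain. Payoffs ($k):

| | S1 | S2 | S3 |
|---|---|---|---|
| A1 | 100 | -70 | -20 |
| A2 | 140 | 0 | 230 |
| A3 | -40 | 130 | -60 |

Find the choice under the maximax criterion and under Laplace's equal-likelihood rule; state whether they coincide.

Row maxima: A1=100, A2=230, A3=130
Best best-case = 230 → A2.
Row averages: A1=10/3, A2=370/3, A3=10
Highest average = 370/3 → A2.

maximax → A2; laplace → A2 (agree)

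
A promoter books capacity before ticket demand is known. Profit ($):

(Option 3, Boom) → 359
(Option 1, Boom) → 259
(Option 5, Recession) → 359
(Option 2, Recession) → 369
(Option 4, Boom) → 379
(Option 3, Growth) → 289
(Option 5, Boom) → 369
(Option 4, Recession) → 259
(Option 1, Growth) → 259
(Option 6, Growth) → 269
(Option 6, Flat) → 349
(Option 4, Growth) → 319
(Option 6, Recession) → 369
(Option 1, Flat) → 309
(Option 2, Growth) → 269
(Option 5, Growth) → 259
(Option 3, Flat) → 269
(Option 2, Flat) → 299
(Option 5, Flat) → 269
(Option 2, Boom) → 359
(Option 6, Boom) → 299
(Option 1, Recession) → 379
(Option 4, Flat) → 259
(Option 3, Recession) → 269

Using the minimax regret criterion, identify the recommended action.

Column bests: Recession=379, Flat=349, Growth=319, Boom=379.
Option 1 regrets: 0, 40, 60, 120 → max 120
Option 2 regrets: 10, 50, 50, 20 → max 50
Option 3 regrets: 110, 80, 30, 20 → max 110
Option 4 regrets: 120, 90, 0, 0 → max 120
Option 5 regrets: 20, 80, 60, 10 → max 80
Option 6 regrets: 10, 0, 50, 80 → max 80
Smallest max regret = 50 → Option 2.

Option 2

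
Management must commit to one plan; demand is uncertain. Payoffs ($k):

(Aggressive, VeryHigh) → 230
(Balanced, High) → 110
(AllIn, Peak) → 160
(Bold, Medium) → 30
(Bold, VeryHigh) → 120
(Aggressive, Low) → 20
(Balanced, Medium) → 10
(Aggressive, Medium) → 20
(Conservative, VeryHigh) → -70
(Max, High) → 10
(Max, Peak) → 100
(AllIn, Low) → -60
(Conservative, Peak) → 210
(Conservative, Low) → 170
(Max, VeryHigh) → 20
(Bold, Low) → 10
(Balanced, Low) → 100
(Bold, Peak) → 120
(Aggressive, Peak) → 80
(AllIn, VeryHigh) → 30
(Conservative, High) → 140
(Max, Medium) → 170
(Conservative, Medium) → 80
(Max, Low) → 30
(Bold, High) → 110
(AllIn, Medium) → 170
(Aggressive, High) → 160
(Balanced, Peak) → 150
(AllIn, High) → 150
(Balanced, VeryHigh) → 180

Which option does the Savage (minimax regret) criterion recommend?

Column bests: Low=170, Medium=170, High=160, VeryHigh=230, Peak=210.
Conservative regrets: 0, 90, 20, 300, 0 → max 300
Balanced regrets: 70, 160, 50, 50, 60 → max 160
Aggressive regrets: 150, 150, 0, 0, 130 → max 150
Bold regrets: 160, 140, 50, 110, 90 → max 160
AllIn regrets: 230, 0, 10, 200, 50 → max 230
Max regrets: 140, 0, 150, 210, 110 → max 210
Smallest max regret = 150 → Aggressive.

Aggressive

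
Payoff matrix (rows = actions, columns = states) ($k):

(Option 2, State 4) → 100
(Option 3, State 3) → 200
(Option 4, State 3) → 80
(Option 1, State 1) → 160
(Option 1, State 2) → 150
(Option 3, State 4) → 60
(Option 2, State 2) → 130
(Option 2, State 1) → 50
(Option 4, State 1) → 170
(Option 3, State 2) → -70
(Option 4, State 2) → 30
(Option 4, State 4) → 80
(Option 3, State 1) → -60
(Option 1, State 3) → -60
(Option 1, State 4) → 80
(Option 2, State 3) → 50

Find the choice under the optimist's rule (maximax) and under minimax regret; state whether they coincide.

maximax → Option 3; minimax regret → Option 4 (disagree)

Row maxima: Option 1=160, Option 2=130, Option 3=200, Option 4=170
Best best-case = 200 → Option 3.
Column bests: State 1=170, State 2=150, State 3=200, State 4=100.
Option 1 regrets: 10, 0, 260, 20 → max 260
Option 2 regrets: 120, 20, 150, 0 → max 150
Option 3 regrets: 230, 220, 0, 40 → max 230
Option 4 regrets: 0, 120, 120, 20 → max 120
Smallest max regret = 120 → Option 4.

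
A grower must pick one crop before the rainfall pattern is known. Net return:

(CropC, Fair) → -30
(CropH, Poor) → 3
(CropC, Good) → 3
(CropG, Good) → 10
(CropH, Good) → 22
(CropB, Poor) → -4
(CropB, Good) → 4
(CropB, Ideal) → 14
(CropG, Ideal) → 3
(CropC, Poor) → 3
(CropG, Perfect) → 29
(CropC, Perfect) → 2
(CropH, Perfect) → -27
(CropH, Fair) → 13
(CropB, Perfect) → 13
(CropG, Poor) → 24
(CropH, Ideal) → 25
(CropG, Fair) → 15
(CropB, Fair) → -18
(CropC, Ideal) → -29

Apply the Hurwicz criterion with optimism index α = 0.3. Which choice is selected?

CropG

CropB: 0.3·14 + 0.7·(-18) = -8.4
CropC: 0.3·3 + 0.7·(-30) = -20.1
CropH: 0.3·25 + 0.7·(-27) = -11.4
CropG: 0.3·29 + 0.7·3 = 10.8
Highest Hurwicz score = 10.8 → CropG.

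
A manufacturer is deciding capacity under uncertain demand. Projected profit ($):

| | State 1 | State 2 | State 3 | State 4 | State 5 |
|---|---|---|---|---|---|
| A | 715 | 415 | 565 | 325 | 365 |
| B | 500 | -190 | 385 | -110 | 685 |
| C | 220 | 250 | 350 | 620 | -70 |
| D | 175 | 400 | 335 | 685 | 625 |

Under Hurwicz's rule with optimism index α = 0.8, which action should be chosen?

A: 0.8·715 + 0.2·325 = 637
B: 0.8·685 + 0.2·(-190) = 510
C: 0.8·620 + 0.2·(-70) = 482
D: 0.8·685 + 0.2·175 = 583
Highest Hurwicz score = 637 → A.

A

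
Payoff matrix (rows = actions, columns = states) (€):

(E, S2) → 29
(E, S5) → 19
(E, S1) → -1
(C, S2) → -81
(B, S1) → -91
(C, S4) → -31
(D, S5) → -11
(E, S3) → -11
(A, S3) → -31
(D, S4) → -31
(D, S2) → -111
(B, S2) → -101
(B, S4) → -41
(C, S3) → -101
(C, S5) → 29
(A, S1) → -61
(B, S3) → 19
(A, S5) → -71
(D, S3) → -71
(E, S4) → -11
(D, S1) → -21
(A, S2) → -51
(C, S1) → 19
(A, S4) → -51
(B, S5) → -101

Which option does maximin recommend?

E

Row minima: A=-71, B=-101, C=-101, D=-111, E=-11
Best worst-case = -11 → E.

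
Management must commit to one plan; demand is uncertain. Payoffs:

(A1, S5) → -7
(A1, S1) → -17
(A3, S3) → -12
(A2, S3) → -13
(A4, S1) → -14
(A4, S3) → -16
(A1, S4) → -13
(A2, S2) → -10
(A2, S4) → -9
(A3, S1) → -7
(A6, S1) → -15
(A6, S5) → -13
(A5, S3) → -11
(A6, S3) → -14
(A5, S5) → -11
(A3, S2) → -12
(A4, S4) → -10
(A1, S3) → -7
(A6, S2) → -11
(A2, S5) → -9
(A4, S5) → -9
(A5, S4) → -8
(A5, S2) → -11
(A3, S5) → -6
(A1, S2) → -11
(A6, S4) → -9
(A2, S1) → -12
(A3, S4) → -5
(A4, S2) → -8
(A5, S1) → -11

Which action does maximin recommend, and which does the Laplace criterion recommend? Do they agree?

maximin → A5; laplace → A3 (disagree)

Row minima: A1=-17, A2=-13, A3=-12, A4=-16, A5=-11, A6=-15
Best worst-case = -11 → A5.
Row averages: A1=-11, A2=-10.6, A3=-8.4, A4=-11.4, A5=-10.4, A6=-12.4
Highest average = -8.4 → A3.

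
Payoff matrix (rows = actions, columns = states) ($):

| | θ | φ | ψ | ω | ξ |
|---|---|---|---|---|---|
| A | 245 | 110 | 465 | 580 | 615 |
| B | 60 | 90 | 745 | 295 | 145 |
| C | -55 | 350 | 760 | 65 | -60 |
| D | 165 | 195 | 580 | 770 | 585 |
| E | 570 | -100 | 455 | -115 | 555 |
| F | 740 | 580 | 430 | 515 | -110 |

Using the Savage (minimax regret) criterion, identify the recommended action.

A

Column bests: θ=740, φ=580, ψ=760, ω=770, ξ=615.
A regrets: 495, 470, 295, 190, 0 → max 495
B regrets: 680, 490, 15, 475, 470 → max 680
C regrets: 795, 230, 0, 705, 675 → max 795
D regrets: 575, 385, 180, 0, 30 → max 575
E regrets: 170, 680, 305, 885, 60 → max 885
F regrets: 0, 0, 330, 255, 725 → max 725
Smallest max regret = 495 → A.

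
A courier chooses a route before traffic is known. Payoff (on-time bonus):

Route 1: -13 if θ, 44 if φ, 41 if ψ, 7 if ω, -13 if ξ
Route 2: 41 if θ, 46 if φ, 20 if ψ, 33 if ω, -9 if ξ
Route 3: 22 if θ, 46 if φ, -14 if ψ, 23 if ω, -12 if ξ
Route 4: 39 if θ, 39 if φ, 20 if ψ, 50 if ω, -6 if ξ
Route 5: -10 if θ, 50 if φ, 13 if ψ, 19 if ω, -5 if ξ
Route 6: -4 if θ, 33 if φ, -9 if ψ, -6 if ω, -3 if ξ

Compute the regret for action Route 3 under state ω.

Best payoff under ω is 50.
Regret = 50 − 23 = 27.

27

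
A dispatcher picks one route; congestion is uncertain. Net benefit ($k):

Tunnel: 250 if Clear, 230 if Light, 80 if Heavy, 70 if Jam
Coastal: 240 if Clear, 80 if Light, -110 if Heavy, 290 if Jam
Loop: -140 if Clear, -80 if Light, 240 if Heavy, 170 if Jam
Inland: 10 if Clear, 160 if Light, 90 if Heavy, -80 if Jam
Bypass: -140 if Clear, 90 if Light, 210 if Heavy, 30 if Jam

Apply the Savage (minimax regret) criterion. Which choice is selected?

Tunnel

Column bests: Clear=250, Light=230, Heavy=240, Jam=290.
Tunnel regrets: 0, 0, 160, 220 → max 220
Coastal regrets: 10, 150, 350, 0 → max 350
Loop regrets: 390, 310, 0, 120 → max 390
Inland regrets: 240, 70, 150, 370 → max 370
Bypass regrets: 390, 140, 30, 260 → max 390
Smallest max regret = 220 → Tunnel.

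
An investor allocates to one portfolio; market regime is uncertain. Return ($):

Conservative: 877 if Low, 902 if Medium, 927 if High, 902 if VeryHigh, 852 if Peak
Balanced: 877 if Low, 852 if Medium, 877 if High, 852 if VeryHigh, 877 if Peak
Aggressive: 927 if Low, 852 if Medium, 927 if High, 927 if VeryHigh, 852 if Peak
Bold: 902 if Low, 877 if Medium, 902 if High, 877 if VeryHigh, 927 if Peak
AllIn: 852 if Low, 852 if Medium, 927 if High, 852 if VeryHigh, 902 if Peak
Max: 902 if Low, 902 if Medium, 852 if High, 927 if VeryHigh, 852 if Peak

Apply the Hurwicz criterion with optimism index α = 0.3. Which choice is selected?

Bold

Conservative: 0.3·927 + 0.7·852 = 874.5
Balanced: 0.3·877 + 0.7·852 = 859.5
Aggressive: 0.3·927 + 0.7·852 = 874.5
Bold: 0.3·927 + 0.7·877 = 892
AllIn: 0.3·927 + 0.7·852 = 874.5
Max: 0.3·927 + 0.7·852 = 874.5
Highest Hurwicz score = 892 → Bold.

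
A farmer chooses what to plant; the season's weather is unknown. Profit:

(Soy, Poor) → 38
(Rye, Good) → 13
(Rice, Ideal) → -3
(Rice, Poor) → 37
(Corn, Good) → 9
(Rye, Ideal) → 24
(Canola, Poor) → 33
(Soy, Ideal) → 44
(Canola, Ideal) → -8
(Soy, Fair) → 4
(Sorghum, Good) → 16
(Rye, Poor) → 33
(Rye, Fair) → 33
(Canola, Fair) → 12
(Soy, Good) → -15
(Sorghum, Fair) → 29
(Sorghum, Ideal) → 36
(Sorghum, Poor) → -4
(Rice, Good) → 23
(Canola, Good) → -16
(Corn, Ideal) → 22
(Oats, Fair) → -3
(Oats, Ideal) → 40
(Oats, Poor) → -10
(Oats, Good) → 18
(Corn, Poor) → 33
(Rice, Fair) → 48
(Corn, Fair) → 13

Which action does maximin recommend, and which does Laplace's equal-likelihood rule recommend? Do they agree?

maximin → Rye; laplace → Rice (disagree)

Row minima: Rye=13, Canola=-16, Sorghum=-4, Oats=-10, Soy=-15, Corn=9, Rice=-3
Best worst-case = 13 → Rye.
Row averages: Rye=25.75, Canola=5.25, Sorghum=19.25, Oats=11.25, Soy=17.75, Corn=19.25, Rice=26.25
Highest average = 26.25 → Rice.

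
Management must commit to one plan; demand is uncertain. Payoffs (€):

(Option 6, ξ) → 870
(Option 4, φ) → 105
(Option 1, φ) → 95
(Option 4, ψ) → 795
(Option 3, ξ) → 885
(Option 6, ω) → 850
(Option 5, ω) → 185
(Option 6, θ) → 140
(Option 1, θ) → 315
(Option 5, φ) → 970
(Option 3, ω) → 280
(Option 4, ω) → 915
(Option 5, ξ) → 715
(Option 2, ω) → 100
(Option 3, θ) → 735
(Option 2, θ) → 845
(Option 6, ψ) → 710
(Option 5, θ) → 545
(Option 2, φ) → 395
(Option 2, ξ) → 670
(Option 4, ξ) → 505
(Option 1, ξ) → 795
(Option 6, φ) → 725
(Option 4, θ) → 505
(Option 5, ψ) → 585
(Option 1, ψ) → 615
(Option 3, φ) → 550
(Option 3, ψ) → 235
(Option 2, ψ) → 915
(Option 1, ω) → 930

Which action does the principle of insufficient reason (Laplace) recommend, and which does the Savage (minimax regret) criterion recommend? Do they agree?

laplace → Option 6; minimax regret → Option 3 (disagree)

Row averages: Option 1=550, Option 2=585, Option 3=537, Option 4=565, Option 5=600, Option 6=659
Highest average = 659 → Option 6.
Column bests: θ=845, φ=970, ψ=915, ω=930, ξ=885.
Option 1 regrets: 530, 875, 300, 0, 90 → max 875
Option 2 regrets: 0, 575, 0, 830, 215 → max 830
Option 3 regrets: 110, 420, 680, 650, 0 → max 680
Option 4 regrets: 340, 865, 120, 15, 380 → max 865
Option 5 regrets: 300, 0, 330, 745, 170 → max 745
Option 6 regrets: 705, 245, 205, 80, 15 → max 705
Smallest max regret = 680 → Option 3.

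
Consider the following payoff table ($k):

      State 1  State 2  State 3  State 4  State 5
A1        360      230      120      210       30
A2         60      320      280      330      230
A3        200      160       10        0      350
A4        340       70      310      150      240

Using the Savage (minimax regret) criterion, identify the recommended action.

Column bests: State 1=360, State 2=320, State 3=310, State 4=330, State 5=350.
A1 regrets: 0, 90, 190, 120, 320 → max 320
A2 regrets: 300, 0, 30, 0, 120 → max 300
A3 regrets: 160, 160, 300, 330, 0 → max 330
A4 regrets: 20, 250, 0, 180, 110 → max 250
Smallest max regret = 250 → A4.

A4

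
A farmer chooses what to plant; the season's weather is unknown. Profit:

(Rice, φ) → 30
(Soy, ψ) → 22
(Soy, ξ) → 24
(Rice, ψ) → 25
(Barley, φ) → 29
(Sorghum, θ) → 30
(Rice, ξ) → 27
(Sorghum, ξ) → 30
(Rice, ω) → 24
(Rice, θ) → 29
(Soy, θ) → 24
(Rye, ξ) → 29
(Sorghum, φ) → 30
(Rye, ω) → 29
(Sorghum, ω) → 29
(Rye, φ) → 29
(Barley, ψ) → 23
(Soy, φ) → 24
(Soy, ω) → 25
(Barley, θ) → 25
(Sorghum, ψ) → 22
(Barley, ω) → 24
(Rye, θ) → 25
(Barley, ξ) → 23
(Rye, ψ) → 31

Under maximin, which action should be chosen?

Rye

Row minima: Rye=25, Rice=24, Sorghum=22, Soy=22, Barley=23
Best worst-case = 25 → Rye.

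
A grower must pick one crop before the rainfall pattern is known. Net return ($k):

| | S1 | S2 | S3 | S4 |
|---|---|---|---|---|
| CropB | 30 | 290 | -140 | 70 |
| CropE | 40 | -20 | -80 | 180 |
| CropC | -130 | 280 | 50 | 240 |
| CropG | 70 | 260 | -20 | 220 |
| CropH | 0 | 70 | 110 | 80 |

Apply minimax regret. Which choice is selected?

CropG

Column bests: S1=70, S2=290, S3=110, S4=240.
CropB regrets: 40, 0, 250, 170 → max 250
CropE regrets: 30, 310, 190, 60 → max 310
CropC regrets: 200, 10, 60, 0 → max 200
CropG regrets: 0, 30, 130, 20 → max 130
CropH regrets: 70, 220, 0, 160 → max 220
Smallest max regret = 130 → CropG.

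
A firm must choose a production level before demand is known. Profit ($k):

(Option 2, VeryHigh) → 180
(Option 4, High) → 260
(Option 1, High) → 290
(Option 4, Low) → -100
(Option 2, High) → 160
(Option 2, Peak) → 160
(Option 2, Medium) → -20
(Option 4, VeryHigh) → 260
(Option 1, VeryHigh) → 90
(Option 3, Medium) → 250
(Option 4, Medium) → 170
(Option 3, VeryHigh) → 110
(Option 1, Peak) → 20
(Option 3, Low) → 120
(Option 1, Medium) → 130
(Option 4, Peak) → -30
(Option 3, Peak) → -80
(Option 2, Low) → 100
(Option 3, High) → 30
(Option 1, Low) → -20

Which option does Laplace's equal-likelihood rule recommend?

Option 2

Row averages: Option 1=102, Option 2=116, Option 3=86, Option 4=112
Highest average = 116 → Option 2.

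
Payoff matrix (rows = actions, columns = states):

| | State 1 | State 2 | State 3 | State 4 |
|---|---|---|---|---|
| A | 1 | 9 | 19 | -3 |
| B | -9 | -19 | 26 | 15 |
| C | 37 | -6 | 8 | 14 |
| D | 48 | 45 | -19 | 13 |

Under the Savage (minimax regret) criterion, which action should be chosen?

D

Column bests: State 1=48, State 2=45, State 3=26, State 4=15.
A regrets: 47, 36, 7, 18 → max 47
B regrets: 57, 64, 0, 0 → max 64
C regrets: 11, 51, 18, 1 → max 51
D regrets: 0, 0, 45, 2 → max 45
Smallest max regret = 45 → D.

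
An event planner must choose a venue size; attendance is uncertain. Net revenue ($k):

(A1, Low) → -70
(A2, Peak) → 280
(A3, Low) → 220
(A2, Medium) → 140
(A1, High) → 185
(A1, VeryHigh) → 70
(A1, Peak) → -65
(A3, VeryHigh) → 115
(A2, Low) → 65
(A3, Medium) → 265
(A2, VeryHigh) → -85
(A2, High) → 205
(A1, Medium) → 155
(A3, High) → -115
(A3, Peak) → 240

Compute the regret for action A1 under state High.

Best payoff under High is 205.
Regret = 205 − 185 = 20.

20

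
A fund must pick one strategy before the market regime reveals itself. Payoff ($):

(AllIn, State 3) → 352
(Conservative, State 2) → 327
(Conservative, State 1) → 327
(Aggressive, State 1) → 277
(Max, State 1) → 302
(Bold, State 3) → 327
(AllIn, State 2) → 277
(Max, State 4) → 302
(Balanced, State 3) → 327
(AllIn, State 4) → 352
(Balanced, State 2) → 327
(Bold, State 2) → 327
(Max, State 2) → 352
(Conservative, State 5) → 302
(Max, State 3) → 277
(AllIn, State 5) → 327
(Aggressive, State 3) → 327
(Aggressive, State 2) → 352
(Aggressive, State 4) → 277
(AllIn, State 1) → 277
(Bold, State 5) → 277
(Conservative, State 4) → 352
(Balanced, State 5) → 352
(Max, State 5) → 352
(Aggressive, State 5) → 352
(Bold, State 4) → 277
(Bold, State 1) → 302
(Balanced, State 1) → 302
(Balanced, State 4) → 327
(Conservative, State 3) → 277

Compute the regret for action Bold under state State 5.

Best payoff under State 5 is 352.
Regret = 352 − 277 = 75.

75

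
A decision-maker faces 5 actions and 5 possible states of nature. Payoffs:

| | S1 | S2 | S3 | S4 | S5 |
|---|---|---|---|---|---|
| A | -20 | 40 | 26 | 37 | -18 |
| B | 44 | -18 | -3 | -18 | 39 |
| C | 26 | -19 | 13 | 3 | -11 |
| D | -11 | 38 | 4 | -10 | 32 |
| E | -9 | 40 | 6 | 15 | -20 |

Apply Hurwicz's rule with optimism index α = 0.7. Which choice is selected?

B

A: 0.7·40 + 0.3·(-20) = 22
B: 0.7·44 + 0.3·(-18) = 25.4
C: 0.7·26 + 0.3·(-19) = 12.5
D: 0.7·38 + 0.3·(-11) = 23.3
E: 0.7·40 + 0.3·(-20) = 22
Highest Hurwicz score = 25.4 → B.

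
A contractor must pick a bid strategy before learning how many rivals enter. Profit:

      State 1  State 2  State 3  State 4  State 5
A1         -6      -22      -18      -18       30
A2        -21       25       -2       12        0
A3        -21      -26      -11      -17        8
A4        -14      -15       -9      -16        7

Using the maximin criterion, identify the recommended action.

A4

Row minima: A1=-22, A2=-21, A3=-26, A4=-16
Best worst-case = -16 → A4.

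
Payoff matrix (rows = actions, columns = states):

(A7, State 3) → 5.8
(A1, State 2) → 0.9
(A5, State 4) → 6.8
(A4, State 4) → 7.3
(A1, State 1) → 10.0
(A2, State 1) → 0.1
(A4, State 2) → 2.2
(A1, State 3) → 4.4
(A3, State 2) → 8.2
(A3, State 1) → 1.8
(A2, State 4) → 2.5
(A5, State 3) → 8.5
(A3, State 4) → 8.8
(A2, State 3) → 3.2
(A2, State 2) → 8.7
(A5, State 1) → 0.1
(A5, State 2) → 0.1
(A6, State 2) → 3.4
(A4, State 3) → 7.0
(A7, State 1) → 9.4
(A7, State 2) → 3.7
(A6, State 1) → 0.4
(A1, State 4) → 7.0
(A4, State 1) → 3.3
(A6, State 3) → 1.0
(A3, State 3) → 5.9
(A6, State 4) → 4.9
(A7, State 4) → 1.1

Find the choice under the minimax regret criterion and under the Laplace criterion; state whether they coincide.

Column bests: State 1=10.0, State 2=8.7, State 3=8.5, State 4=8.8.
A1 regrets: 0.0, 7.8, 4.1, 1.8 → max 7.8
A2 regrets: 9.9, 0.0, 5.3, 6.3 → max 9.9
A3 regrets: 8.2, 0.5, 2.6, 0.0 → max 8.2
A4 regrets: 6.7, 6.5, 1.5, 1.5 → max 6.7
A5 regrets: 9.9, 8.6, 0.0, 2.0 → max 9.9
A6 regrets: 9.6, 5.3, 7.5, 3.9 → max 9.6
A7 regrets: 0.6, 5.0, 2.7, 7.7 → max 7.7
Smallest max regret = 6.7 → A4.
Row averages: A1=5.575, A2=3.625, A3=6.175, A4=4.95, A5=3.875, A6=2.425, A7=5
Highest average = 6.175 → A3.

minimax regret → A4; laplace → A3 (disagree)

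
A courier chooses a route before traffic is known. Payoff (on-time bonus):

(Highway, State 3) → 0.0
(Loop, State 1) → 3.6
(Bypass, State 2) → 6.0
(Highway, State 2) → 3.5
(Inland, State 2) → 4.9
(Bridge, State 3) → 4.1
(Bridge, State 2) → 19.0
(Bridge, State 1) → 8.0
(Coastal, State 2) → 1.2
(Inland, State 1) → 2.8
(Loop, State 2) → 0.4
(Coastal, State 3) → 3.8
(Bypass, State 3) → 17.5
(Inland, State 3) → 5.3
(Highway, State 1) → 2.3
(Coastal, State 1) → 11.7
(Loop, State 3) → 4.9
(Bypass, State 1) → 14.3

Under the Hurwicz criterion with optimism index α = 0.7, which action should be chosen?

Bridge

Coastal: 0.7·11.7 + 0.3·1.2 = 8.55
Highway: 0.7·3.5 + 0.3·0.0 = 2.45
Loop: 0.7·4.9 + 0.3·0.4 = 3.55
Bypass: 0.7·17.5 + 0.3·6.0 = 14.05
Bridge: 0.7·19.0 + 0.3·4.1 = 14.53
Inland: 0.7·5.3 + 0.3·2.8 = 4.55
Highest Hurwicz score = 14.53 → Bridge.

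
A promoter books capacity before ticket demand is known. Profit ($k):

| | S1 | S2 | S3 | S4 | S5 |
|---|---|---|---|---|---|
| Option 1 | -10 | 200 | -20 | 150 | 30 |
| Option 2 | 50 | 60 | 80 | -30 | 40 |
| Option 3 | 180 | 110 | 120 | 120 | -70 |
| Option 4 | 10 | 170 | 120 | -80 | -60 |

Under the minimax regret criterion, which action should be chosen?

Option 3

Column bests: S1=180, S2=200, S3=120, S4=150, S5=40.
Option 1 regrets: 190, 0, 140, 0, 10 → max 190
Option 2 regrets: 130, 140, 40, 180, 0 → max 180
Option 3 regrets: 0, 90, 0, 30, 110 → max 110
Option 4 regrets: 170, 30, 0, 230, 100 → max 230
Smallest max regret = 110 → Option 3.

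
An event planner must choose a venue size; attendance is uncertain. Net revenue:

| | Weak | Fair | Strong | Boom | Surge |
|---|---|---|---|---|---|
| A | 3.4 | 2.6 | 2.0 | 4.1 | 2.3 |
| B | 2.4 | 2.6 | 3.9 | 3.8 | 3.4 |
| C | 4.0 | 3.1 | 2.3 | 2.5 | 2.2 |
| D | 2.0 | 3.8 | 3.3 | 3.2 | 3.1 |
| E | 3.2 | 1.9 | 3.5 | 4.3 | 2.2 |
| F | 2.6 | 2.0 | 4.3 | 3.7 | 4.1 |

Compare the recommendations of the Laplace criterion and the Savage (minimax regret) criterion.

Row averages: A=2.88, B=3.22, C=2.82, D=3.08, E=3.02, F=3.34
Highest average = 3.34 → F.
Column bests: Weak=4.0, Fair=3.8, Strong=4.3, Boom=4.3, Surge=4.1.
A regrets: 0.6, 1.2, 2.3, 0.2, 1.8 → max 2.3
B regrets: 1.6, 1.2, 0.4, 0.5, 0.7 → max 1.6
C regrets: 0.0, 0.7, 2.0, 1.8, 1.9 → max 2.0
D regrets: 2.0, 0.0, 1.0, 1.1, 1.0 → max 2.0
E regrets: 0.8, 1.9, 0.8, 0.0, 1.9 → max 1.9
F regrets: 1.4, 1.8, 0.0, 0.6, 0.0 → max 1.8
Smallest max regret = 1.6 → B.

laplace → F; minimax regret → B (disagree)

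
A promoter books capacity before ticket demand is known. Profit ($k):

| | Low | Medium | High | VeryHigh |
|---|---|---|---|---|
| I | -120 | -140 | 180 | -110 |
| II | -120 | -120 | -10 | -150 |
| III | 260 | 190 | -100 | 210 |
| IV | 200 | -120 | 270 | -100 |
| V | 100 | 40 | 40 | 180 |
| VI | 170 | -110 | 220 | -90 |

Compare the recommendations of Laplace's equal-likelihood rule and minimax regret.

laplace → III; minimax regret → V (disagree)

Row averages: I=-47.5, II=-100, III=140, IV=62.5, V=90, VI=47.5
Highest average = 140 → III.
Column bests: Low=260, Medium=190, High=270, VeryHigh=210.
I regrets: 380, 330, 90, 320 → max 380
II regrets: 380, 310, 280, 360 → max 380
III regrets: 0, 0, 370, 0 → max 370
IV regrets: 60, 310, 0, 310 → max 310
V regrets: 160, 150, 230, 30 → max 230
VI regrets: 90, 300, 50, 300 → max 300
Smallest max regret = 230 → V.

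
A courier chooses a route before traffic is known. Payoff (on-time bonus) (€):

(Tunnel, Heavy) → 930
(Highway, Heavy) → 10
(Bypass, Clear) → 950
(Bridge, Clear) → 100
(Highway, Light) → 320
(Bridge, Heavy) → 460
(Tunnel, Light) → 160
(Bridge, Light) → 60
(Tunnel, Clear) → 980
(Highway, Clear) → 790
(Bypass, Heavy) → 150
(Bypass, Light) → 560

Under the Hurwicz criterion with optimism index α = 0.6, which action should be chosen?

Tunnel

Bypass: 0.6·950 + 0.4·150 = 630
Bridge: 0.6·460 + 0.4·60 = 300
Highway: 0.6·790 + 0.4·10 = 478
Tunnel: 0.6·980 + 0.4·160 = 652
Highest Hurwicz score = 652 → Tunnel.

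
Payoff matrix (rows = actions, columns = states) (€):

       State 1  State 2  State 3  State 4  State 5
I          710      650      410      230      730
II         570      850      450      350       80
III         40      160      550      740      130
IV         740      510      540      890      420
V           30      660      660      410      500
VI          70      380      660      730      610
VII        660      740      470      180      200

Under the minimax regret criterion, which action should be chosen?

Column bests: State 1=740, State 2=850, State 3=660, State 4=890, State 5=730.
I regrets: 30, 200, 250, 660, 0 → max 660
II regrets: 170, 0, 210, 540, 650 → max 650
III regrets: 700, 690, 110, 150, 600 → max 700
IV regrets: 0, 340, 120, 0, 310 → max 340
V regrets: 710, 190, 0, 480, 230 → max 710
VI regrets: 670, 470, 0, 160, 120 → max 670
VII regrets: 80, 110, 190, 710, 530 → max 710
Smallest max regret = 340 → IV.

IV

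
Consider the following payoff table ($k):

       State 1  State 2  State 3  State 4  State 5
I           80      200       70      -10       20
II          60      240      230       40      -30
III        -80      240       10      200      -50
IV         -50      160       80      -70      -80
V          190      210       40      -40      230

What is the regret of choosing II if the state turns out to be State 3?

0

Best payoff under State 3 is 230.
Regret = 230 − 230 = 0.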